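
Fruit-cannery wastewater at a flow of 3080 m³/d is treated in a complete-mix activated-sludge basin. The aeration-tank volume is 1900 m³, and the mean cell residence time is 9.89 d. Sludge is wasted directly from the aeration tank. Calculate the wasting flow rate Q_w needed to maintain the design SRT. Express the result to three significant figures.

Q_w ≈ 192 m³/d

For wasting at MLVSS concentration, Q_w = V/θ_c = 1900/9.89 = 192.1 m³/d.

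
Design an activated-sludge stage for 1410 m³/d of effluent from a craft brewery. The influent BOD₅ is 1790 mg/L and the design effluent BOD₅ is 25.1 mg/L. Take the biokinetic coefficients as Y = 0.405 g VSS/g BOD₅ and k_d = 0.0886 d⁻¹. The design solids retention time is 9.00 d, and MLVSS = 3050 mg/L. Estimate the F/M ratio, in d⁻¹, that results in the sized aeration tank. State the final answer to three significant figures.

Rearranging the biomass balance for a CMAS with decay, V = Y·Q·ΔS·θ_c / [X·(1+k_d θ_c)] = 0.405 × 1410 × (1790 − 25.1) × 9.00 / [3050 × (1 + 0.0886 × 9.00)] = 9.07×10^6 / 5482 = 1655 m³.
Food-to-microorganism ratio F/M = Q S₀ / (V X) = 1410 × 1790 / (1655 × 3050) = 0.5001 d⁻¹.

F/M ≈ 0.500 d⁻¹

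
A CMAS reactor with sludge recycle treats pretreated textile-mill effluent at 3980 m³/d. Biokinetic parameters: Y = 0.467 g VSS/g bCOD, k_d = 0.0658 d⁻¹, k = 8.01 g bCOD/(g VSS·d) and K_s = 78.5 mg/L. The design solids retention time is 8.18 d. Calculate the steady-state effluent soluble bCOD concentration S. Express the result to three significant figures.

For a completely mixed reactor with recycle the Lawrence–McCarty relation gives S = K_s·(1 + k_d·θ_c) / [θ_c·(Y·k − k_d) − 1] = 78.5 × (1 + 0.0658 × 8.18) / [8.18 × (0.467 × 8.01 − 0.0658) − 1] = 120.8 / 29.06 = 4.155 mg/L.

S ≈ 4.16 mg/L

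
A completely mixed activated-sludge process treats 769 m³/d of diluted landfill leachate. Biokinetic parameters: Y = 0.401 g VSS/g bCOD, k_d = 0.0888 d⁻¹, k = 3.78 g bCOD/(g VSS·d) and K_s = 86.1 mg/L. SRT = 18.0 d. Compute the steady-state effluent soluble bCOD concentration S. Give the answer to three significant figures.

From the Monod/SRT balance for a CMAS, S = K_s·(1+k_d θ_c)/[θ_c·(Y k − k_d) − 1] = 86.1 × (1 + 0.0888 × 18.0) / [18.0 × (0.401 × 3.78 − 0.0888) − 1] = 223.7 / 24.69 = 9.063 mg/L.

S ≈ 9.06 mg/L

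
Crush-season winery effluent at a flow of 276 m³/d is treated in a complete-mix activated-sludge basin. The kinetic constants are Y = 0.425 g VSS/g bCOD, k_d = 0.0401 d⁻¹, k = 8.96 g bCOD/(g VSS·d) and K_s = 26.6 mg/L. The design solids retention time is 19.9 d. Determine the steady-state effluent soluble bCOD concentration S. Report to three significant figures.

S ≈ 0.646 mg/L

Effluent substrate depends only on kinetics and SRT: S = K_s(1 + k_d θ_c) / [θ_c(Yk − k_d) − 1] = 26.6 × (1 + 0.0401 × 19.9) / [19.9 × (0.425 × 8.96 − 0.0401) − 1] = 47.83 / 73.98 = 0.6465 mg/L.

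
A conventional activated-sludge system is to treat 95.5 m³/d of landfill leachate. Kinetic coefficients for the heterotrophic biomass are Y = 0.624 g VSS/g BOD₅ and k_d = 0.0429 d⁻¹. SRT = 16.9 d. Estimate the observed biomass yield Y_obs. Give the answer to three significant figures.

Y_obs ≈ 0.362 g VSS/g BOD₅

The observed yield is Y_obs = Y/(1 + k_d·θ_c) = 0.624 / (1 + 0.0429 × 16.9) = 0.624 / 1.725 = 0.3617 g VSS per g BOD₅ removed.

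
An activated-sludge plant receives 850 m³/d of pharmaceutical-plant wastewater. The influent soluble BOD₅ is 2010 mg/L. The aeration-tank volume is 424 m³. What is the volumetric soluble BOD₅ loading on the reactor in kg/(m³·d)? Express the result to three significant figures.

L_v = Q S₀ / V = 850 × 2010 × 10⁻³ / 424.0 = 4.029 kg/(m³·d).

L_v ≈ 4.03 kg soluble BOD₅/(m³·d)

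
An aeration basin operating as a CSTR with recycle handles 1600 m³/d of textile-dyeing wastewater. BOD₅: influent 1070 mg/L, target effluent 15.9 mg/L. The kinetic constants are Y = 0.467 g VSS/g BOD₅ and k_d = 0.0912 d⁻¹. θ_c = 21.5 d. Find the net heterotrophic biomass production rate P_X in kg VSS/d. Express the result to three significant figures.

P_X ≈ 266 kg VSS/d

Y_obs = Y / (1 + k_d θ_c) = 0.467 / (1 + 0.0912 × 21.5) = 0.467 / 2.961 = 0.1577.
Mass of BOD₅ removed per day: Q(S₀ − S) = 1600 × 1054 g/m³ = 1687 kg/d.
Biomass produced: P_X = Y_obs·Q·ΔS = 0.1577 × 1687 ≈ 266.0 kg VSS/d.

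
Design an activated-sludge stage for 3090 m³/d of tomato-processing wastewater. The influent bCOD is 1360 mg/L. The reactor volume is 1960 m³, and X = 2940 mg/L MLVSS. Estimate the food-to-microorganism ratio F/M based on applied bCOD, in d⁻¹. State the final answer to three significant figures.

F/M ≈ 0.729 d⁻¹

F/M = Q·S₀ / (V·X) = 3090 × 1360 / (1960 × 2940) = 0.7293 g bCOD·(g VSS·d)⁻¹.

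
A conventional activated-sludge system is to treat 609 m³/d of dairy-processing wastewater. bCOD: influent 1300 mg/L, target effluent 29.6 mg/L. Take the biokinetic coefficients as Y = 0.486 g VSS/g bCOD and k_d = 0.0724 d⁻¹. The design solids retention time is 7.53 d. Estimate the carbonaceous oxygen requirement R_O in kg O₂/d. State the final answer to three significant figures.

Y_obs = Y / (1 + k_d θ_c) = 0.486 / (1 + 0.0724 × 7.53) = 0.486 / 1.545 = 0.3145.
ΔS = 1300 − 29.6 = 1270 mg/L, so the substrate removal rate is 609 × 1270/1000 = 773.7 kg bCOD/d.
Biomass synthesised: P_X = Y_obs × 773.7 = 243.3 kg VSS/d.
R_O = Q·(S₀ − S) − 1.42·P_X = 773.7 − 1.42 × 243.3 = 428.1 kg O₂/d.

R_O ≈ 428 kg O₂/d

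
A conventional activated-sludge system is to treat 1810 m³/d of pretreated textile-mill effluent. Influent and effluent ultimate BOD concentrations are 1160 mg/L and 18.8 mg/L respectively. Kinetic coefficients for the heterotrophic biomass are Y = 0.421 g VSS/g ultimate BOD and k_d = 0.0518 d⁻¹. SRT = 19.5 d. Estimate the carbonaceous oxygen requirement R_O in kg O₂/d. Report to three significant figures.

R_O ≈ 1450 kg O₂/d

Observed yield with endogenous decay: Y_obs = Y / (1 + k_d·θ_c) = 0.421 / (1 + 0.0518 × 19.5) = 0.421 / 2.010 = 0.2094 g VSS/g ultimate BOD.
Mass of ultimate BOD removed per day: Q(S₀ − S) = 1810 × 1141 g/m³ = 2066 kg/d.
Biomass synthesised: P_X = Y_obs × 2066 = 432.6 kg VSS/d.
R_O = Q·ΔS − 1.42 P_X = 2066 − 614.3 = 1451 kg O₂/d.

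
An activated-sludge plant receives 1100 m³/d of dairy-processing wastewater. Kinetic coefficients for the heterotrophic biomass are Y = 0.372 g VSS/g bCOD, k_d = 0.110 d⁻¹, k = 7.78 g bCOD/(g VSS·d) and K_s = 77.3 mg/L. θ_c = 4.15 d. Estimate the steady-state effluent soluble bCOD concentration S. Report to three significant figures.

For a completely mixed reactor with recycle the Lawrence–McCarty relation gives S = K_s·(1 + k_d·θ_c) / [θ_c·(Y·k − k_d) − 1] = 77.3 × (1 + 0.110 × 4.15) / [4.15 × (0.372 × 7.78 − 0.110) − 1] = 112.6 / 10.55 = 10.67 mg/L.

S ≈ 10.7 mg/L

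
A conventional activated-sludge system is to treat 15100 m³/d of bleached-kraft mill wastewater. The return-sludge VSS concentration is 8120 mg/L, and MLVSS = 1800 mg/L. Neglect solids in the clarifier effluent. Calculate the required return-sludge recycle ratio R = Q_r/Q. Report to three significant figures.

Solids balance on the clarifier gives (1+R)X = R·X_r, so R = X/(X_r − X) = 1800 / (8120 − 1800) = 0.2848.

R ≈ 0.285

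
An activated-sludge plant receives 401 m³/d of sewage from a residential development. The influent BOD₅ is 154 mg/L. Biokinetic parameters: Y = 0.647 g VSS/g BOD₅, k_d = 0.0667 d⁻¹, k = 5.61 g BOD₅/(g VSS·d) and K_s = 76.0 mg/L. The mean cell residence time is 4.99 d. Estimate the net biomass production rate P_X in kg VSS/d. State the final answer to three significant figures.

Effluent substrate depends only on kinetics and SRT: S = K_s(1 + k_d θ_c) / [θ_c(Yk − k_d) − 1] = 76.0 × (1 + 0.0667 × 4.99) / [4.99 × (0.647 × 5.61 − 0.0667) − 1] = 101.3 / 16.78 = 6.037 mg/L.
Observed yield with endogenous decay: Y_obs = Y / (1 + k_d·θ_c) = 0.647 / (1 + 0.0667 × 4.99) = 0.647 / 1.333 = 0.4854 g VSS/g BOD₅.
Mass of BOD₅ removed per day: Q(S₀ − S) = 401 × 148.0 g/m³ = 59.33 kg/d.
P_X = Y_obs · Q(S₀ − S) = 0.4854 × 59.33 = 28.80 kg VSS/d.

P_X ≈ 28.8 kg VSS/d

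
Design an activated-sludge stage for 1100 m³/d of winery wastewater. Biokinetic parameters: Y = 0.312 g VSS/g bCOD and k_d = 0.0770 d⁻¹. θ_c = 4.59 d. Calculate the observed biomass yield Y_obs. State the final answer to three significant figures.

The observed yield is Y_obs = Y/(1 + k_d·θ_c) = 0.312 / (1 + 0.0770 × 4.59) = 0.312 / 1.353 = 0.2305 g VSS per g bCOD removed.

Y_obs ≈ 0.231 g VSS/g bCOD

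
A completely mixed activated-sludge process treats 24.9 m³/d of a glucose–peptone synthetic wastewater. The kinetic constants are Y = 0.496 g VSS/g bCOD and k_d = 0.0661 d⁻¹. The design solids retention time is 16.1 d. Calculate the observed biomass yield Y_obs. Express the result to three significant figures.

Y_obs ≈ 0.240 g VSS/g bCOD

Correct the yield for decay: Y_obs = Y/(1 + k_d θ_c) = 0.496 / (1 + 0.0661 × 16.1) = 0.496 / 2.064 = 0.2403.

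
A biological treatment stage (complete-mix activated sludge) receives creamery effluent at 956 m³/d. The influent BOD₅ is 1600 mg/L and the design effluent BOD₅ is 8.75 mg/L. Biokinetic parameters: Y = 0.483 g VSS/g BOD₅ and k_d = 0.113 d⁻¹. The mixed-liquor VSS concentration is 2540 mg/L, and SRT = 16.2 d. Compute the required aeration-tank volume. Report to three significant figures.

V ≈ 1660 m³

From the SRT design equation V = Y Q (S₀−S) θ_c / [X (1 + k_d θ_c)] = 0.483 × 956 × (1600 − 8.75) × 16.2 / [2540 × (1 + 0.113 × 16.2)] = 1.19×10^7 / 7190 = 1656 m³.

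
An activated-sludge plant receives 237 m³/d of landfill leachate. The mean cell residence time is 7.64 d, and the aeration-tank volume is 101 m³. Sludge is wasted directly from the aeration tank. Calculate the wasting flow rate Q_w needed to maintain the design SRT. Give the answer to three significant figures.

For wasting at MLVSS concentration, Q_w = V/θ_c = 101.0/7.64 = 13.22 m³/d.

Q_w ≈ 13.2 m³/d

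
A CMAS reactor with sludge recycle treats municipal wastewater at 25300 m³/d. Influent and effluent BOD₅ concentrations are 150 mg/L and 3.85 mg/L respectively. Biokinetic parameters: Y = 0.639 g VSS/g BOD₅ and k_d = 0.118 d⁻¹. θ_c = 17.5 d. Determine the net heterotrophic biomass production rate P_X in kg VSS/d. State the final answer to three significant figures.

P_X ≈ 771 kg VSS/d

The observed yield is Y_obs = Y/(1 + k_d·θ_c) = 0.639 / (1 + 0.118 × 17.5) = 0.639 / 3.065 = 0.2085 g VSS per g BOD₅ removed.
ΔS = 150 − 3.85 = 146.2 mg/L, so the substrate removal rate is 25300 × 146.2/1000 = 3698 kg BOD₅/d.
So the net sludge growth is P_X = 0.2085 × 3698 = 770.9 kg VSS/d.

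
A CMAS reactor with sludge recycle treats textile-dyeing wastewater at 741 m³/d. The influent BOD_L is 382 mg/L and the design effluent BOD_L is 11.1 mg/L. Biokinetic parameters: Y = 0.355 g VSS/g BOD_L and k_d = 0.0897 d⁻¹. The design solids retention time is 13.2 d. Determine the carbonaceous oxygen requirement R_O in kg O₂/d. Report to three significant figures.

The observed yield is Y_obs = Y/(1 + k_d·θ_c) = 0.355 / (1 + 0.0897 × 13.2) = 0.355 / 2.184 = 0.1625 g VSS per g BOD_L removed.
ΔS = 382 − 11.1 = 370.9 mg/L, so the substrate removal rate is 741 × 370.9/1000 = 274.8 kg BOD_L/d.
Net sludge production P_X = 0.1625 × 274.8 = 44.67 kg VSS/d.
R_O = Q·ΔS − 1.42 P_X = 274.8 − 63.44 = 211.4 kg O₂/d.

R_O ≈ 211 kg O₂/d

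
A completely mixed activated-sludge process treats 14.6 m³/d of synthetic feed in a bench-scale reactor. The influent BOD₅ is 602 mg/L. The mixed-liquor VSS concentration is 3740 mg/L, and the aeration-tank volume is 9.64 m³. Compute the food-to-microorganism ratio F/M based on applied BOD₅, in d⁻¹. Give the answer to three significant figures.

F/M ≈ 0.244 d⁻¹

F/M = Q·S₀ / (V·X) = 14.6 × 602 / (9.640 × 3740) = 0.2438 g BOD₅·(g VSS·d)⁻¹.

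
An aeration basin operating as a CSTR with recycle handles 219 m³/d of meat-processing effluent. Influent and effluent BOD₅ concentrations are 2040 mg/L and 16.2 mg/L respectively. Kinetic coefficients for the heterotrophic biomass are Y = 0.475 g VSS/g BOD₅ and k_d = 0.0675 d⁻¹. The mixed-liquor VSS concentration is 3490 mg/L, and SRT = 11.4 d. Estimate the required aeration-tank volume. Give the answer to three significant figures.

V ≈ 389 m³

From the SRT design equation V = Y Q (S₀−S) θ_c / [X (1 + k_d θ_c)] = 0.475 × 219 × (2040 − 16.2) × 11.4 / [3490 × (1 + 0.0675 × 11.4)] = 2.4×10^6 / 6176 = 388.6 m³.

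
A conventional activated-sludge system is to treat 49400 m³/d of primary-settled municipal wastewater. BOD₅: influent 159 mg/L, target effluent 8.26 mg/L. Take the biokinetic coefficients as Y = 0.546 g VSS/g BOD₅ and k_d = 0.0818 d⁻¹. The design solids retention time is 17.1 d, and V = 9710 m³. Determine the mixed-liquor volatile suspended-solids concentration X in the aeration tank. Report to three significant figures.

X ≈ 2980 mg/L

X = Y·Q·ΔS·θ_c / [V·(1 + k_d θ_c)] = 0.546 × 49400 × (159 − 8.26) × 17.1 / [9710 × (1 + 0.0818 × 17.1)] = 2985 mg/L.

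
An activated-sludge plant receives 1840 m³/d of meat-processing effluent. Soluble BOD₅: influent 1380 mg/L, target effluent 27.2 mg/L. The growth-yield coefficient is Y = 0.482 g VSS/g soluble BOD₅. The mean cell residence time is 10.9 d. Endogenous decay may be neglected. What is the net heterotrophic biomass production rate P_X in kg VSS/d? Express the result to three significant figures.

No decay correction is needed, so Y_obs = Y = 0.482.
ΔS = 1380 − 27.2 = 1353 mg/L, so the substrate removal rate is 1840 × 1353/1000 = 2489 kg soluble BOD₅/d.
P_X = Y_obs · Q(S₀ − S) = 0.4820 × 2489 = 1200 kg VSS/d.

P_X ≈ 1200 kg VSS/d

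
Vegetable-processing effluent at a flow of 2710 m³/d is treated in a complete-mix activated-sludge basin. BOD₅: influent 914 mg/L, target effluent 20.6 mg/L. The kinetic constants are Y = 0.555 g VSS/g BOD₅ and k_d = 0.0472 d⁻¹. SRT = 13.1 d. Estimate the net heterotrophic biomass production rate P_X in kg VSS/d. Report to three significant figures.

P_X ≈ 830 kg VSS/d

Y_obs = Y / (1 + k_d θ_c) = 0.555 / (1 + 0.0472 × 13.1) = 0.555 / 1.618 = 0.3429.
ΔS = 914 − 20.6 = 893.4 mg/L, so the substrate removal rate is 2710 × 893.4/1000 = 2421 kg BOD₅/d.
P_X = Y_obs · Q(S₀ − S) = 0.3429 × 2421 = 830.3 kg VSS/d.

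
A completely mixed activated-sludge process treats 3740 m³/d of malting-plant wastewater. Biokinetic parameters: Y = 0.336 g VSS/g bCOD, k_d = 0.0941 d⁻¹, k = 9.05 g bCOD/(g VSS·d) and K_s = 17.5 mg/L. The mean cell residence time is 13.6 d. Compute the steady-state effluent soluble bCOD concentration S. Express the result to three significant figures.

S ≈ 1.02 mg/L

From the Monod/SRT balance for a CMAS, S = K_s·(1+k_d θ_c)/[θ_c·(Y k − k_d) − 1] = 17.5 × (1 + 0.0941 × 13.6) / [13.6 × (0.336 × 9.05 − 0.0941) − 1] = 39.90 / 39.08 = 1.021 mg/L.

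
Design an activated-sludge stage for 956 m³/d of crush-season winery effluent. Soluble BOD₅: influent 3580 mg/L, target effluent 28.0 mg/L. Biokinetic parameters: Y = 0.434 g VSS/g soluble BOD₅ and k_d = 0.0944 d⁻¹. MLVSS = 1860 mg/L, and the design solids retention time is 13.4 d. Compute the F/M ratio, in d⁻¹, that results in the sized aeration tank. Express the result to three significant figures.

F/M ≈ 0.393 d⁻¹

Steady-state biomass mass balance: V·X·(1 + k_d·θ_c) = Y·Q·(S₀ − S)·θ_c, so V = 0.434 × 956 × (3580 − 28.0) × 13.4 / [1860 × (1 + 0.0944 × 13.4)] = 1.97×10^7 / 4213 = 4688 m³.
F/M = Q·S₀ / (V·X) = 956 × 3580 / (4688 × 1860) = 0.3925 g soluble BOD₅·(g VSS·d)⁻¹.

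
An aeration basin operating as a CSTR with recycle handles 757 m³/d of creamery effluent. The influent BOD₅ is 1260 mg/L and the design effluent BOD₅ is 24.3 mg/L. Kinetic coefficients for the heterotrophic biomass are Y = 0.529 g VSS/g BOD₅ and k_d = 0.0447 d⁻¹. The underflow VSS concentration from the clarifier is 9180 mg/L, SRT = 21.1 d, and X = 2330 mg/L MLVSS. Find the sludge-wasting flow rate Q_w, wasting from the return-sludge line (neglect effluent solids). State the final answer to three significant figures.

Q_w ≈ 27.7 m³/d

Rearranging the biomass balance for a CMAS with decay, V = Y·Q·ΔS·θ_c / [X·(1+k_d θ_c)] = 0.529 × 757 × (1260 − 24.3) × 21.1 / [2330 × (1 + 0.0447 × 21.1)] = 1.04×10^7 / 4528 = 2306 m³.
Wasting from the return line (neglecting effluent solids): Q_w = V·X / (θ_c·X_r) = 2306 × 2330 / (21.1 × 9180) = 27.74 m³/d.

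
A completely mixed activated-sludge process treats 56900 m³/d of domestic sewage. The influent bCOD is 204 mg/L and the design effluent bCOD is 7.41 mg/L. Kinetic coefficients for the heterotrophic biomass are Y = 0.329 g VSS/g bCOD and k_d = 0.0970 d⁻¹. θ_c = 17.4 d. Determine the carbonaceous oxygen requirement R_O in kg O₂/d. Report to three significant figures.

Correct the yield for decay: Y_obs = Y/(1 + k_d θ_c) = 0.329 / (1 + 0.0970 × 17.4) = 0.329 / 2.688 = 0.1224.
Mass of bCOD removed per day: Q(S₀ − S) = 56900 × 196.6 g/m³ = 11186 kg/d.
Net sludge production P_X = 0.1224 × 11186 = 1369 kg VSS/d.
R_O = Q·ΔS − 1.42 P_X = 11186 − 1944 = 9242 kg O₂/d.

R_O ≈ 9240 kg O₂/d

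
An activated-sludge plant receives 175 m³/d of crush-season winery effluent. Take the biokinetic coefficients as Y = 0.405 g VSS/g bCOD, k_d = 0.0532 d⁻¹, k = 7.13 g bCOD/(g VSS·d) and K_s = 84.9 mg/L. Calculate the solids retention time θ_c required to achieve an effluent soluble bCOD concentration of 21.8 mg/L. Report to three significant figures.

From 1/θ_c = Y·k·S/(K_s + S) − k_d: Y·k·S/(K_s+S) = 0.405 × 7.13 × 21.8 / (84.9 + 21.8) = 0.5900 d⁻¹.
1/θ_c = 0.5900 − 0.0532 = 0.5368 d⁻¹, so θ_c = 1.863 d.

θ_c ≈ 1.86 d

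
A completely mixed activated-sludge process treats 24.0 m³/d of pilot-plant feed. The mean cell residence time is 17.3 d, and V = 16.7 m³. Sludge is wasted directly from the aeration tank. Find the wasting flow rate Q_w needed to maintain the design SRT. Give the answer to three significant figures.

For wasting at MLVSS concentration, Q_w = V/θ_c = 16.70/17.3 = 0.9653 m³/d.

Q_w ≈ 0.965 m³/d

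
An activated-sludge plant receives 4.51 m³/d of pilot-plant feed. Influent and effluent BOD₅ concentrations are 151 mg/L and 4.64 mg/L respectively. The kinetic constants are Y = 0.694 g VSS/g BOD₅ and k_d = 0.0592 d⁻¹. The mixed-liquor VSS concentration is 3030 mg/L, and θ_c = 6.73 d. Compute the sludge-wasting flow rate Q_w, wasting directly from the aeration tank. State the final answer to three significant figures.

Q_w ≈ 0.108 m³/d

Rearranging the biomass balance for a CMAS with decay, V = Y·Q·ΔS·θ_c / [X·(1+k_d θ_c)] = 0.694 × 4.51 × (151 − 4.64) × 6.73 / [3030 × (1 + 0.0592 × 6.73)] = 3.08×10^3 / 4237 = 0.7276 m³.
For wasting at MLVSS concentration, Q_w = V/θ_c = 0.7276/6.73 = 0.1081 m³/d.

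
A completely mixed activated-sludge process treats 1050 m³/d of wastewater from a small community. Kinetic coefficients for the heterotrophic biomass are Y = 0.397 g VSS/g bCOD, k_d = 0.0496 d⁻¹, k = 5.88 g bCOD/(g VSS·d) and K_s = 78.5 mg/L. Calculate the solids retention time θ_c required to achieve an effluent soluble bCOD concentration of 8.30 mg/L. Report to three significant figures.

θ_c ≈ 5.76 d

From 1/θ_c = Y·k·S/(K_s + S) − k_d: Y·k·S/(K_s+S) = 0.397 × 5.88 × 8.30 / (78.5 + 8.30) = 0.2232 d⁻¹.
1/θ_c = 0.2232 − 0.0496 = 0.1736 d⁻¹, so θ_c = 5.760 d.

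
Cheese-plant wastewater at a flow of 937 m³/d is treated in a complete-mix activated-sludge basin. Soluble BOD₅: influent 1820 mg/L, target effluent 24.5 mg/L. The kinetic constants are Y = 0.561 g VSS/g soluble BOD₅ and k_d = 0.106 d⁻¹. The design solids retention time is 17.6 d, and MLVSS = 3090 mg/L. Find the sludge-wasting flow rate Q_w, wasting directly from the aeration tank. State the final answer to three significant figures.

Q_w ≈ 107 m³/d

Rearranging the biomass balance for a CMAS with decay, V = Y·Q·ΔS·θ_c / [X·(1+k_d θ_c)] = 0.561 × 937 × (1820 − 24.5) × 17.6 / [3090 × (1 + 0.106 × 17.6)] = 1.66×10^7 / 8855 = 1876 m³.
Wasting from the aeration tank: Q_w = V / θ_c = 1876 / 17.6 = 106.6 m³/d.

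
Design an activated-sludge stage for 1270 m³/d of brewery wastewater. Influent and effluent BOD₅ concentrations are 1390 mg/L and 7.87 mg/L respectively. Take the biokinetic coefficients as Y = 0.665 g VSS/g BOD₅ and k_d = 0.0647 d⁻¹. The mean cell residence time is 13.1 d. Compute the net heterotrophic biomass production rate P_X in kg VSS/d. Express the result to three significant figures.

P_X ≈ 632 kg VSS/d

Correct the yield for decay: Y_obs = Y/(1 + k_d θ_c) = 0.665 / (1 + 0.0647 × 13.1) = 0.665 / 1.848 = 0.3599.
Mass of BOD₅ removed per day: Q(S₀ − S) = 1270 × 1382 g/m³ = 1755 kg/d.
P_X = Y_obs · Q(S₀ − S) = 0.3599 × 1755 = 631.8 kg VSS/d.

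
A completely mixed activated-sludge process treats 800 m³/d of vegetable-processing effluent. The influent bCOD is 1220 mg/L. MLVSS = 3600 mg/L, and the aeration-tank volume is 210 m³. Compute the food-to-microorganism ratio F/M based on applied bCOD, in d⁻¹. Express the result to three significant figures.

F/M = applied load / biomass = Q·S₀/(V·X) = 800 × 1220 / (210.0 × 3600) = 1.291 d⁻¹.

F/M ≈ 1.29 d⁻¹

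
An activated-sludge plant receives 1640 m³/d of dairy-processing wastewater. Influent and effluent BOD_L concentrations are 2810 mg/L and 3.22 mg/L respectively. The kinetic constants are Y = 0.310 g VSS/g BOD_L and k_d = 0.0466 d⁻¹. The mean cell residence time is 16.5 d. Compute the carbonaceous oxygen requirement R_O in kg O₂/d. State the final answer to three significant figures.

R_O ≈ 3460 kg O₂/d

Observed yield with endogenous decay: Y_obs = Y / (1 + k_d·θ_c) = 0.310 / (1 + 0.0466 × 16.5) = 0.310 / 1.769 = 0.1753 g VSS/g BOD_L.
Q·(S₀ − S) = 1640 × (2810 − 3.22) × 10⁻³ = 4603 kg/d removed.
P_X = Y_obs·Q·(S₀ − S) = 0.1753 × 4603 = 806.7 kg VSS/d.
R_O = Q·(S₀ − S) − 1.42·P_X = 4603 − 1.42 × 806.7 = 3458 kg O₂/d.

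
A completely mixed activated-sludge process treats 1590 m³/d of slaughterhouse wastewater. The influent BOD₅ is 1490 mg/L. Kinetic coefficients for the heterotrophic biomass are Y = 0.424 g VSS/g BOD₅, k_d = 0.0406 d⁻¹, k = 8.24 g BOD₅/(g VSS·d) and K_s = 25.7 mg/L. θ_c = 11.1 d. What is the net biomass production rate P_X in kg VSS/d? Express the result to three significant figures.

For a completely mixed reactor with recycle the Lawrence–McCarty relation gives S = K_s·(1 + k_d·θ_c) / [θ_c·(Y·k − k_d) − 1] = 25.7 × (1 + 0.0406 × 11.1) / [11.1 × (0.424 × 8.24 − 0.0406) − 1] = 37.28 / 37.33 = 0.9987 mg/L.
Correct the yield for decay: Y_obs = Y/(1 + k_d θ_c) = 0.424 / (1 + 0.0406 × 11.1) = 0.424 / 1.451 = 0.2923.
Q·(S₀ − S) = 1590 × (1490 − 0.999) × 10⁻³ = 2368 kg/d removed.
Net biomass production P_X = Y_obs × Q·(S₀ − S) = 0.2923 × 2368 = 692.0 kg VSS/d.

P_X ≈ 692 kg VSS/d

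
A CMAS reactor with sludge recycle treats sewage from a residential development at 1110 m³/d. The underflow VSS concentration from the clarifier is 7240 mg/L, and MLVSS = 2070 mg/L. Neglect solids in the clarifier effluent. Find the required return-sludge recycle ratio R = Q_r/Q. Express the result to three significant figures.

R = Q_r/Q = X/(X_r − X) = 2070 / (7240 − 2070) = 0.4004.

R ≈ 0.400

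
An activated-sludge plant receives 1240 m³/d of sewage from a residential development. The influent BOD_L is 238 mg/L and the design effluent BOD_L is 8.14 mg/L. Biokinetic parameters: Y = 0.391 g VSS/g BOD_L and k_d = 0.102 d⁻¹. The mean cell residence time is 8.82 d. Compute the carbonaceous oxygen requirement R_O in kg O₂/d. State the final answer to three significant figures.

Y_obs = Y / (1 + k_d θ_c) = 0.391 / (1 + 0.102 × 8.82) = 0.391 / 1.900 = 0.2058.
ΔS = 238 − 8.14 = 229.9 mg/L, so the substrate removal rate is 1240 × 229.9/1000 = 285.0 kg BOD_L/d.
Biomass synthesised: P_X = Y_obs × 285.0 = 58.67 kg VSS/d.
R_O = Q·ΔS − 1.42 P_X = 285.0 − 83.31 = 201.7 kg O₂/d.

R_O ≈ 202 kg O₂/d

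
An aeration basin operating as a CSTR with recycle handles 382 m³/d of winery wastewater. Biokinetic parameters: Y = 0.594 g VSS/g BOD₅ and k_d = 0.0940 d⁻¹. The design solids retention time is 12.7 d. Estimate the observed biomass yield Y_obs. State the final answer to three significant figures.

Correct the yield for decay: Y_obs = Y/(1 + k_d θ_c) = 0.594 / (1 + 0.0940 × 12.7) = 0.594 / 2.194 = 0.2708.

Y_obs ≈ 0.271 g VSS/g BOD₅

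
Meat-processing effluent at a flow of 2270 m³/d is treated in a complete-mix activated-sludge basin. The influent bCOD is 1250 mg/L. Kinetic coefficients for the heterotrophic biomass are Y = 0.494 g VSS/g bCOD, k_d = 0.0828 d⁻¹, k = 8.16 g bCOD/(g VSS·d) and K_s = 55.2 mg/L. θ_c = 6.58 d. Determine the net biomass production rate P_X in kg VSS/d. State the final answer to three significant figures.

For a completely mixed reactor with recycle the Lawrence–McCarty relation gives S = K_s·(1 + k_d·θ_c) / [θ_c·(Y·k − k_d) − 1] = 55.2 × (1 + 0.0828 × 6.58) / [6.58 × (0.494 × 8.16 − 0.0828) − 1] = 85.27 / 24.98 = 3.414 mg/L.
Y_obs = Y / (1 + k_d θ_c) = 0.494 / (1 + 0.0828 × 6.58) = 0.494 / 1.545 = 0.3198.
ΔS = 1250 − 3.41 = 1247 mg/L, so the substrate removal rate is 2270 × 1247/1000 = 2830 kg bCOD/d.
So the net sludge growth is P_X = 0.3198 × 2830 = 904.9 kg VSS/d.

P_X ≈ 905 kg VSS/d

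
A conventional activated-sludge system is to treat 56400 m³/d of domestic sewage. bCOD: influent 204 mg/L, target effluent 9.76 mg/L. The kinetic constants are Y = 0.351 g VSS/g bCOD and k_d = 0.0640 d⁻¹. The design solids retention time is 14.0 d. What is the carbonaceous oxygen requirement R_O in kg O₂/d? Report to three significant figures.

R_O ≈ 8080 kg O₂/d

Observed yield with endogenous decay: Y_obs = Y / (1 + k_d·θ_c) = 0.351 / (1 + 0.0640 × 14.0) = 0.351 / 1.896 = 0.1851 g VSS/g bCOD.
Q·(S₀ − S) = 56400 × (204 − 9.76) × 10⁻³ = 10955 kg/d removed.
Biomass synthesised: P_X = Y_obs × 10955 = 2028 kg VSS/d.
R_O = Q·ΔS − 1.42 P_X = 10955 − 2880 = 8075 kg O₂/d.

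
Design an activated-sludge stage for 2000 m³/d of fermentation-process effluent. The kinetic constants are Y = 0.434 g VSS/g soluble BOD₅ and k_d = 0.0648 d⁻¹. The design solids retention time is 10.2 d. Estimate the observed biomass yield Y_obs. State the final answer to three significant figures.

Y_obs = Y / (1 + k_d θ_c) = 0.434 / (1 + 0.0648 × 10.2) = 0.434 / 1.661 = 0.2613.

Y_obs ≈ 0.261 g VSS/g soluble BOD₅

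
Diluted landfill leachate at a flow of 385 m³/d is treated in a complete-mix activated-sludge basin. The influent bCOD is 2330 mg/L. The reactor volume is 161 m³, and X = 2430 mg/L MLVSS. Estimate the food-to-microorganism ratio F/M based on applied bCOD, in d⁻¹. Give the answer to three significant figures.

F/M ≈ 2.29 d⁻¹

F/M = Q·S₀ / (V·X) = 385 × 2330 / (161.0 × 2430) = 2.293 g bCOD·(g VSS·d)⁻¹.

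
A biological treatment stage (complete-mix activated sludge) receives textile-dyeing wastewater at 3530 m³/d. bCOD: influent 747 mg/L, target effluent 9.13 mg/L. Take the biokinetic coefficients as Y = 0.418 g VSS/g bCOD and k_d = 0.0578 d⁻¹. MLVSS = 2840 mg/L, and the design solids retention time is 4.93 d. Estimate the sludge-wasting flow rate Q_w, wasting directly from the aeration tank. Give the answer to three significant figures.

Steady-state biomass mass balance: V·X·(1 + k_d·θ_c) = Y·Q·(S₀ − S)·θ_c, so V = 0.418 × 3530 × (747 − 9.13) × 4.93 / [2840 × (1 + 0.0578 × 4.93)] = 5.37×10^6 / 3649 = 1471 m³.
Wasting from the aeration tank: Q_w = V / θ_c = 1471 / 4.93 = 298.3 m³/d.

Q_w ≈ 298 m³/d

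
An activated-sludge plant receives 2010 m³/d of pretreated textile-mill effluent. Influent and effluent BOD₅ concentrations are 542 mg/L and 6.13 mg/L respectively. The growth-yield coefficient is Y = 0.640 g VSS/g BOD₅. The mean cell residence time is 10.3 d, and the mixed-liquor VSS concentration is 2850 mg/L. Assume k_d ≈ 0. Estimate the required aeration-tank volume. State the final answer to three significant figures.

V ≈ 2490 m³

V·X = Y·Q·ΔS·θ_c gives V = 0.640 × 2010 × (542 − 6.13) × 10.3 / 2850 = 2491 m³.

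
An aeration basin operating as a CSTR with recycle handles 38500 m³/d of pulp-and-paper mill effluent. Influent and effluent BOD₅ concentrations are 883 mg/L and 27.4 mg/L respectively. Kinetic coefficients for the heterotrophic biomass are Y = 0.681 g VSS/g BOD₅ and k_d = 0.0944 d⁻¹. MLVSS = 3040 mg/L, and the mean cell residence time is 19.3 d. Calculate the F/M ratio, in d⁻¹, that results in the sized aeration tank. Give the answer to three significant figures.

F/M ≈ 0.222 d⁻¹

From the SRT design equation V = Y Q (S₀−S) θ_c / [X (1 + k_d θ_c)] = 0.681 × 38500 × (883 − 27.4) × 19.3 / [3040 × (1 + 0.0944 × 19.3)] = 4.33×10^8 / 8579 = 50468 m³.
Food-to-microorganism ratio F/M = Q S₀ / (V X) = 38500 × 883 / (50468 × 3040) = 0.2216 d⁻¹.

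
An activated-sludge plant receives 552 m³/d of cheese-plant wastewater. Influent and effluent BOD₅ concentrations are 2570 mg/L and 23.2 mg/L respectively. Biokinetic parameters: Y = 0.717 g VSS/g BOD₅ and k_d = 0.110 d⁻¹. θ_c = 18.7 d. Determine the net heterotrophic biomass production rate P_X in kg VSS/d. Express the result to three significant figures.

Correct the yield for decay: Y_obs = Y/(1 + k_d θ_c) = 0.717 / (1 + 0.110 × 18.7) = 0.717 / 3.057 = 0.2345.
Substrate removed = Q·(S₀ − S) = 552 m³/d × (2570 − 23.2) g/m³ = 1.41×10^6 g/d = 1406 kg/d.
Biomass produced: P_X = Y_obs·Q·ΔS = 0.2345 × 1406 ≈ 329.7 kg VSS/d.

P_X ≈ 330 kg VSS/d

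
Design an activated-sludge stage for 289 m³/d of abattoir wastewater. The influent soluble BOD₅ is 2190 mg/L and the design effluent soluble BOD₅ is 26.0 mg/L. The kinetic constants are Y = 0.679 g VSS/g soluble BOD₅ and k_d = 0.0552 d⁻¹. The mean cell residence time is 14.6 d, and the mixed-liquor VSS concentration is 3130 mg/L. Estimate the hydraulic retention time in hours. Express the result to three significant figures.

Rearranging the biomass balance for a CMAS with decay, V = Y·Q·ΔS·θ_c / [X·(1+k_d θ_c)] = 0.679 × 289 × (2190 − 26.0) × 14.6 / [3130 × (1 + 0.0552 × 14.6)] = 6.2×10^6 / 5653 = 1097 m³.
Hydraulic retention time τ = V/Q = 1097 / 289 = 3.795 d = 91.09 h.

τ ≈ 91.1 h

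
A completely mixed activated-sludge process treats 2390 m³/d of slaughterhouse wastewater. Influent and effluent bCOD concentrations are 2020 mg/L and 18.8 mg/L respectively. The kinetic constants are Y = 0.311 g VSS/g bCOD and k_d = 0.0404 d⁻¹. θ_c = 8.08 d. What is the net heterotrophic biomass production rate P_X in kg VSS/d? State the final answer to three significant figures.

P_X ≈ 1120 kg VSS/d

The observed yield is Y_obs = Y/(1 + k_d·θ_c) = 0.311 / (1 + 0.0404 × 8.08) = 0.311 / 1.326 = 0.2345 g VSS per g bCOD removed.
Mass of bCOD removed per day: Q(S₀ − S) = 2390 × 2001 g/m³ = 4783 kg/d.
Net biomass production P_X = Y_obs × Q·(S₀ − S) = 0.2345 × 4783 = 1121 kg VSS/d.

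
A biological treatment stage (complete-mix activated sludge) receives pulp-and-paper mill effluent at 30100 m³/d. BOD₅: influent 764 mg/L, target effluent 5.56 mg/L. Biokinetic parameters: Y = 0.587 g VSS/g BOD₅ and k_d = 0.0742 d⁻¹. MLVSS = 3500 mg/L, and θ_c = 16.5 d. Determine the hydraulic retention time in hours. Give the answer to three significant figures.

τ ≈ 22.6 h

Steady-state biomass mass balance: V·X·(1 + k_d·θ_c) = Y·Q·(S₀ − S)·θ_c, so V = 0.587 × 30100 × (764 − 5.56) × 16.5 / [3500 × (1 + 0.0742 × 16.5)] = 2.21×10^8 / 7785 = 28402 m³.
Hydraulic retention time τ = V/Q = 28402 / 30100 = 0.9436 d = 22.65 h.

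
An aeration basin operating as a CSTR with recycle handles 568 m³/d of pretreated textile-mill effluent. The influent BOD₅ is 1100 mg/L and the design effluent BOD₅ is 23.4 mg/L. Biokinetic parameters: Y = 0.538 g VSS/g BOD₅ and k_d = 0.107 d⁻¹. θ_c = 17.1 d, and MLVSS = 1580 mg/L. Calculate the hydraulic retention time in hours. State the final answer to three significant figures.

Rearranging the biomass balance for a CMAS with decay, V = Y·Q·ΔS·θ_c / [X·(1+k_d θ_c)] = 0.538 × 568 × (1100 − 23.4) × 17.1 / [1580 × (1 + 0.107 × 17.1)] = 5.63×10^6 / 4471 = 1258 m³.
τ = V/Q = 1258/568 = 2.215 d, or 53.17 h.

τ ≈ 53.2 h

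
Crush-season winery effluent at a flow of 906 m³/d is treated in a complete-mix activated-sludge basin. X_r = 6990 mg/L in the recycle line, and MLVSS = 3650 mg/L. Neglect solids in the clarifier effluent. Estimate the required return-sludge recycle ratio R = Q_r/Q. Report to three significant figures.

Mass balance around the secondary clarifier (neglecting effluent solids): R = X / (X_r − X) = 3650 / (6990 − 3650) = 1.093.

R ≈ 1.09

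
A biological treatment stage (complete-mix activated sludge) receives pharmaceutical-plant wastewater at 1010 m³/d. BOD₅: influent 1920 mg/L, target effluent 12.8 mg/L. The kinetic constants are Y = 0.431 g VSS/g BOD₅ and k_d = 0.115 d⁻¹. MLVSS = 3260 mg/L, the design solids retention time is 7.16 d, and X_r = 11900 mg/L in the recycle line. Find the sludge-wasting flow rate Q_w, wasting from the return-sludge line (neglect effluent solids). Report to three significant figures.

Steady-state biomass mass balance: V·X·(1 + k_d·θ_c) = Y·Q·(S₀ − S)·θ_c, so V = 0.431 × 1010 × (1920 − 12.8) × 7.16 / [3260 × (1 + 0.115 × 7.16)] = 5.94×10^6 / 5944 = 1000 m³.
Wasting from the return line (neglecting effluent solids): Q_w = V·X / (θ_c·X_r) = 1000 × 3260 / (7.16 × 11900) = 38.26 m³/d.

Q_w ≈ 38.3 m³/d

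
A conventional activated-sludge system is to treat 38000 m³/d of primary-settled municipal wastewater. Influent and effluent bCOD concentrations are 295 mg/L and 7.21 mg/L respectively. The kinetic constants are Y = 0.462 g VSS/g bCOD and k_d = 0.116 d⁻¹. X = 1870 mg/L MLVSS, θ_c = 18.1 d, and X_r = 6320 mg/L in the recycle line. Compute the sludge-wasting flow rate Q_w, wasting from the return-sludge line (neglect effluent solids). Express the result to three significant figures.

Steady-state biomass mass balance: V·X·(1 + k_d·θ_c) = Y·Q·(S₀ − S)·θ_c, so V = 0.462 × 38000 × (295 − 7.21) × 18.1 / [1870 × (1 + 0.116 × 18.1)] = 9.14×10^7 / 5796 = 15777 m³.
θ_c = V·X/(Q_w·X_r) when wasting from the recycle, so Q_w = V·X/(θ_c·X_r) = 15777 × 1870 / (18.1 × 6320) = 257.9 m³/d.

Q_w ≈ 258 m³/d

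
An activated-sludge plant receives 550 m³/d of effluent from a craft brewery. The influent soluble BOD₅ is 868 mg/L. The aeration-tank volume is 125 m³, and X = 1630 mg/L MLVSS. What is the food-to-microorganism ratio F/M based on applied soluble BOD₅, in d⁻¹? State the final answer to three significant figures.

F/M = applied load / biomass = Q·S₀/(V·X) = 550 × 868 / (125.0 × 1630) = 2.343 d⁻¹.

F/M ≈ 2.34 d⁻¹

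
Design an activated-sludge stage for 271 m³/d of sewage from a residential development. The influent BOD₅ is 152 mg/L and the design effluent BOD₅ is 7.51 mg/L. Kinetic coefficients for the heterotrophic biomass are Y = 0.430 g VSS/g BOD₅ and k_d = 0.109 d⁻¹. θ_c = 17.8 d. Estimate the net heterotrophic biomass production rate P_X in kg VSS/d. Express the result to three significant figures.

P_X ≈ 5.73 kg VSS/d

Correct the yield for decay: Y_obs = Y/(1 + k_d θ_c) = 0.430 / (1 + 0.109 × 17.8) = 0.430 / 2.940 = 0.1462.
Q·(S₀ − S) = 271 × (152 − 7.51) × 10⁻³ = 39.16 kg/d removed.
So the net sludge growth is P_X = 0.1462 × 39.16 = 5.727 kg VSS/d.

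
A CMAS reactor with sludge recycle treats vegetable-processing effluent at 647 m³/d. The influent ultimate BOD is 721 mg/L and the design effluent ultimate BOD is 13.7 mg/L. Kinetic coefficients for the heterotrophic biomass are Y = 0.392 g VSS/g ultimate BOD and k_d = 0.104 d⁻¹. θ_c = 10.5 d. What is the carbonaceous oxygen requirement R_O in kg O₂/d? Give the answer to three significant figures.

R_O ≈ 336 kg O₂/d

Y_obs = Y / (1 + k_d θ_c) = 0.392 / (1 + 0.104 × 10.5) = 0.392 / 2.092 = 0.1874.
Mass of ultimate BOD removed per day: Q(S₀ − S) = 647 × 707.3 g/m³ = 457.6 kg/d.
Net sludge production P_X = 0.1874 × 457.6 = 85.75 kg VSS/d.
Carbonaceous O₂ demand = substrate oxidised − cell-mass equivalent = 457.6 − 1.42 × 85.75 = 335.9 kg O₂/d.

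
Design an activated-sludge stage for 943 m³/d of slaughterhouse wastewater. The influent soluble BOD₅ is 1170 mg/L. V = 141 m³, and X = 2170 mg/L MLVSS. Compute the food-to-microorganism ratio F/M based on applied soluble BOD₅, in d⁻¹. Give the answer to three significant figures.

F/M ≈ 3.61 d⁻¹

Food-to-microorganism ratio F/M = Q S₀ / (V X) = 943 × 1170 / (141.0 × 2170) = 3.606 d⁻¹.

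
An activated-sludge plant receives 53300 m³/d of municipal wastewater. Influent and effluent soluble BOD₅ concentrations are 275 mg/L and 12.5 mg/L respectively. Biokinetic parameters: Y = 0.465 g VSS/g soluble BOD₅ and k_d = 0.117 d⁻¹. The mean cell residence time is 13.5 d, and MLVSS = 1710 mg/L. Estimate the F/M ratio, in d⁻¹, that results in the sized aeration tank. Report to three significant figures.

Steady-state biomass mass balance: V·X·(1 + k_d·θ_c) = Y·Q·(S₀ − S)·θ_c, so V = 0.465 × 53300 × (275 − 12.5) × 13.5 / [1710 × (1 + 0.117 × 13.5)] = 8.78×10^7 / 4411 = 19912 m³.
F/M = Q·S₀ / (V·X) = 53300 × 275 / (19912 × 1710) = 0.4305 g soluble BOD₅·(g VSS·d)⁻¹.

F/M ≈ 0.430 d⁻¹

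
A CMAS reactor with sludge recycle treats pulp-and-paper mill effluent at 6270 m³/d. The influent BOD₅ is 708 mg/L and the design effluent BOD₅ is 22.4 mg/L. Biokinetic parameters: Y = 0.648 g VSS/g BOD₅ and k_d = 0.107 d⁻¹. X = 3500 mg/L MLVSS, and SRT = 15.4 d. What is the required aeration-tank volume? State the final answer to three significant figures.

Rearranging the biomass balance for a CMAS with decay, V = Y·Q·ΔS·θ_c / [X·(1+k_d θ_c)] = 0.648 × 6270 × (708 − 22.4) × 15.4 / [3500 × (1 + 0.107 × 15.4)] = 4.29×10^7 / 9267 = 4629 m³.

V ≈ 4630 m³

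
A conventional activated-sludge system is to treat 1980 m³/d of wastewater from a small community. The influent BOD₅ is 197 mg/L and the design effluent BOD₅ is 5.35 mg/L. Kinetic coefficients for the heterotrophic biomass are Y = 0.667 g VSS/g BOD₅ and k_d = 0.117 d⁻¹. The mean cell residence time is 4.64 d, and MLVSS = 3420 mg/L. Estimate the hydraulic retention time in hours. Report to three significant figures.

Steady-state biomass mass balance: V·X·(1 + k_d·θ_c) = Y·Q·(S₀ − S)·θ_c, so V = 0.667 × 1980 × (197 − 5.35) × 4.64 / [3420 × (1 + 0.117 × 4.64)] = 1.17×10^6 / 5277 = 222.6 m³.
Hydraulic retention time τ = V/Q = 222.6 / 1980 = 0.1124 d = 2.698 h.

τ ≈ 2.70 h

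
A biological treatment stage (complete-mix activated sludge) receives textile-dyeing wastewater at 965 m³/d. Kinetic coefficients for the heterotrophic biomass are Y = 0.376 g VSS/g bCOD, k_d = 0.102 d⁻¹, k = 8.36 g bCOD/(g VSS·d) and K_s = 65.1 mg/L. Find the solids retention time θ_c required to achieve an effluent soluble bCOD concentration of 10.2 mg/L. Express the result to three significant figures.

Specific growth rate at S = 10.2 mg/L: μ = YkS/(K_s+S) = 0.376·8.36·10.2/(65.1+10.2) = 0.4258 d⁻¹.
θ_c = 1/(μ − k_d) = 1/(0.4258 − 0.102) = 1/0.3238 = 3.088 d.

θ_c ≈ 3.09 d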